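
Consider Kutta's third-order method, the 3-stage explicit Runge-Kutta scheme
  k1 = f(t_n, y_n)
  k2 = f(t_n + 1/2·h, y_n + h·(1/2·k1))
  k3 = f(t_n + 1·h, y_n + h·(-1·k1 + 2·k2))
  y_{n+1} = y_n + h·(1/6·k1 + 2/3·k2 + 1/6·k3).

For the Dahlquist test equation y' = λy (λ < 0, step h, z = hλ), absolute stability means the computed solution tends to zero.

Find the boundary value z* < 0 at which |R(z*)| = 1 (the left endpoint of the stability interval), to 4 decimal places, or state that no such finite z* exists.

z* = -2.5127.

On y'=λy, z=hλ:
  order 3, 3-stage ⇒ R(z)=1+z+z^2/2+z^3/6
  (e.g. R(-1.36)=0.14556, |R|=0.14556)

Need |R(x)|<1, x<0.
x=-1.36: |R|=0.1456
|R(-2.16)|=0.5068 |R(-2.02)|=0.3535 |R(-1.01)|=0.3283
Bisect:
  x_lo=-3.0703 |R|=2.1808  x_hi=-0.2281 |R|=0.7959
  mid=-1.64924 |R|=0.03689 →hi
  mid=-2.35978 |R|=0.76560 →hi
  mid=-2.71506 |R|=1.36498 →lo
  mid=-2.53742 |R|=1.04103 →lo
  mid=-2.44860 |R|=0.89760 →hi
  mid=-2.49301 |R|=0.96785 →hi
  mid=-2.51522 |R|=1.00407 →lo
  mid=-2.50411 |R|=0.98586 →hi
  mid=-2.50966 |R|=0.99494 →hi
  ...
  [-2.51279,-2.51261] ⇒ x*=-2.5127
So |R|<1 on (-2.5127, 0).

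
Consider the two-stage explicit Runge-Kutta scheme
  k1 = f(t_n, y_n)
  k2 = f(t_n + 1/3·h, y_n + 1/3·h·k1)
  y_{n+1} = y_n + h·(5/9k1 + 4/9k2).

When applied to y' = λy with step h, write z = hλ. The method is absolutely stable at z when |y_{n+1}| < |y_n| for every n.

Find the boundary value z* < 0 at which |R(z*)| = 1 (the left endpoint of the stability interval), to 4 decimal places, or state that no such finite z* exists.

Test eqn y'=λy, z=hλ:
  k1=λy_n ⇒ h·k1=z·y_n;  k2=λ(1+1/3z)y_n ⇒ h·k2=z(1+1/3z)y_n
  y_{n+1}/y_n = 1 + 5/9z + 4/9z(1+1/3z) = 1 + z + 4/27z²
  Hence R(z) = 1 + z + 4/27z².

Find x<0 with |R(x)|<1.
x=-1.17: |R|=0.0328
R=1: x+4/27x²=0 ⇒ x=−27/4=-6.7500; min R=1−1/(4·4/27)=-0.6875>−1
Confirm numerically:
  x=-5.285: |R|=0.14704 <1
  x=-3.567: |R|=0.68204 <1
  x=-3.396: |R|=0.68743 <1
  x=-7.306: |R|=1.60180 >1
  x=-7.118: |R|=1.38806 >1
So |R|<1 on (-6.7500, 0).

left endpoint -6.7500.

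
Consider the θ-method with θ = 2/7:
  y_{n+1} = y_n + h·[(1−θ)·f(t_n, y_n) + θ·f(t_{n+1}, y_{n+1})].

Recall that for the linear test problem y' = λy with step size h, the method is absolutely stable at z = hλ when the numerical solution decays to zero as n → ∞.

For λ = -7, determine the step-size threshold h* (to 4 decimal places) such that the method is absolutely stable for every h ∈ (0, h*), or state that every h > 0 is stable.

(-4.6667,0); λ=-7 ⇒ h* = (14/3)/7 = 0.6667.

Test eqn y'=λy, z=hλ:
  y_{n+1} = y_n + z·[5/7·y_n + 2/7·y_{n+1}] ⇒ (1 − 2/7z)y_{n+1} = (1 + 5/7z)y_n
  R(z) = (1 + 5/7z)/(1 − 2/7z).

Find x<0 with |R(x)|<1.
x=-0.4: |R|=0.6410
R=−1: 1+5/7x = −1+2/7x ⇒ -3/7x=2 ⇒ x=2/(-3/7)=-4.6667
Confirm numerically:
  x=-4.518: |R|=0.97219 <1
  x=-2.354: |R|=0.40741 <1
  x=-2.114: |R|=0.31796 <1
  x=-4.723: |R|=1.01028 >1
  x=-4.693: |R|=1.00482 >1
Interval (-4.6667, 0).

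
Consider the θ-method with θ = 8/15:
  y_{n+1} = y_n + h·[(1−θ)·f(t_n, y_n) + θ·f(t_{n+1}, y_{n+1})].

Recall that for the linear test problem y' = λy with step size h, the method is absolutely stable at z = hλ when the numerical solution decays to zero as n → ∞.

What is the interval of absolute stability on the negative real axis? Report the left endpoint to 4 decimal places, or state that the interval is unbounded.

interval (−∞, 0).

With y'=λy (z=hλ):
  y_{n+1} = y_n + z·[7/15·y_n + 8/15·y_{n+1}] ⇒ (1 − 8/15z)y_{n+1} = (1 + 7/15z)y_n
  so R(z) = (1 + 7/15z)/(1 − 8/15z).

Boundary: |R(x)|=1, x<0.
x=-1.37: |R|=0.2084
x=-2: |R|=0.0323
x=-10: |R|=0.5789
x=-100: |R|=0.8405
θ=8/15≥1/2 ⇒ |1+7/15x|<|1−8/15x| ∀x<0 ⇒ interval (−∞,0).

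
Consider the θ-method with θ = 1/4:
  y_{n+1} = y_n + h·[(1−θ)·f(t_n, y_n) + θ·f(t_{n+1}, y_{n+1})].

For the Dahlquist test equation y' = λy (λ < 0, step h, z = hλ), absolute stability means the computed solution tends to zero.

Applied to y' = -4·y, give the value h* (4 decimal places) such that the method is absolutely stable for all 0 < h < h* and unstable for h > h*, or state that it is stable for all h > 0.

Set f=λy, z=hλ:
  y_{n+1} = y_n + z·[3/4·y_n + 1/4·y_{n+1}] ⇒ (1 − 1/4z)y_{n+1} = (1 + 3/4z)y_n
  ⇒ R(z) = (1 + 3/4z)/(1 − 1/4z).

Need |R(x)|<1, x<0.
x=-0.89: |R|=0.2720
R=−1: 1+3/4x = −1+1/4x ⇒ -1/2x=2 ⇒ x=2/(-1/2)=-4.0000
Confirm numerically:
  x=-3.755: |R|=0.93681 <1
  x=-2.921: |R|=0.68820 <1
  x=-1.868: |R|=0.27335 <1
  x=-4.530: |R|=1.12427 >1
  x=-4.504: |R|=1.11853 >1
  x=-4.378: |R|=1.09024 >1
Interval (-4.0000, 0).

(-4.0000,0); λ=-4 ⇒ h* = (4)/4 = 1.0000.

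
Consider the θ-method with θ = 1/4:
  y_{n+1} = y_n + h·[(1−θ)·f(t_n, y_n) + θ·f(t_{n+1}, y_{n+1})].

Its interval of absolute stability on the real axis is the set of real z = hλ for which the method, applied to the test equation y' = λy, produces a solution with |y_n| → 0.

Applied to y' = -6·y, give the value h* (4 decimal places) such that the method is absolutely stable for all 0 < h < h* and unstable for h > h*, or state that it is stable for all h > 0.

(-4.0000,0); λ=-6 ⇒ h* = (4)/6 = 0.6667.

On y'=λy, z=hλ:
  y_{n+1} = y_n + z·[3/4·y_n + 1/4·y_{n+1}] ⇒ (1 − 1/4z)y_{n+1} = (1 + 3/4z)y_n
  Hence R(z) = (1 + 3/4z)/(1 − 1/4z).

Boundary: |R(x)|=1, x<0.
x=-1.06: |R|=0.1621
R=−1: 1+3/4x = −1+1/4x ⇒ -1/2x=2 ⇒ x=2/(-1/2)=-4.0000
Confirm numerically:
  x=-3.256: |R|=0.79493 <1
  x=-2.346: |R|=0.47873 <1
  x=-2.078: |R|=0.36756 <1
  x=-1.639: |R|=0.16262 <1
  x=-4.550: |R|=1.12865 >1
  x=-4.397: |R|=1.09456 >1
  x=-4.331: |R|=1.07946 >1
Stable set (-4.0000, 0).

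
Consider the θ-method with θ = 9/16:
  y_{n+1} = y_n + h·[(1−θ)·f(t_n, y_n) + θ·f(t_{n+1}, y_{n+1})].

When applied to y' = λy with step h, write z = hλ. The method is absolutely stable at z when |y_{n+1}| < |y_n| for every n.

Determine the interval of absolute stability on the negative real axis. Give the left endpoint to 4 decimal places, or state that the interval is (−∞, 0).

(−∞, 0) — no finite endpoint.

With y'=λy (z=hλ):
  y_{n+1} = y_n + z·[7/16·y_n + 9/16·y_{n+1}] ⇒ (1 − 9/16z)y_{n+1} = (1 + 7/16z)y_n
  so R(z) = (1 + 7/16z)/(1 − 9/16z).

Boundary: |R(x)|=1, x<0.
x=-1.21: |R|=0.2800
x=-2: |R|=0.0588
x=-10: |R|=0.5094
x=-100: |R|=0.7467
θ=9/16≥1/2 ⇒ |1+7/16x|<|1−9/16x| ∀x<0 ⇒ stable on all of ℝ⁻.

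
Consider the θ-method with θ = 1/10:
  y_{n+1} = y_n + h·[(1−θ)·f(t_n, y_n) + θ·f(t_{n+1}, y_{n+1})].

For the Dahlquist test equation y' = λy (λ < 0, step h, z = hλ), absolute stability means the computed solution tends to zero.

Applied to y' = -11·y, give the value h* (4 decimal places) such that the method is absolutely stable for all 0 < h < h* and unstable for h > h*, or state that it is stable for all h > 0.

(-2.5000,0); λ=-11 ⇒ h* = (5/2)/11 = 0.2273.

On y'=λy, z=hλ:
  y_{n+1} = y_n + z·[9/10·y_n + 1/10·y_{n+1}] ⇒ (1 − 1/10z)y_{n+1} = (1 + 9/10z)y_n
  R(z) = (1 + 9/10z)/(1 − 1/10z).

Need |R(x)|<1, x<0.
x=-1.61: |R|=0.3867
R=−1: 1+9/10x = −1+1/10x ⇒ -4/5x=2 ⇒ x=2/(-4/5)=-2.5000
Confirm numerically:
  x=-2.347: |R|=0.90087 <1
  x=-1.693: |R|=0.44787 <1
  x=-1.069: |R|=0.03424 <1
  x=-2.758: |R|=1.16178 >1
  x=-2.614: |R|=1.07230 >1
Interval (-2.5000, 0).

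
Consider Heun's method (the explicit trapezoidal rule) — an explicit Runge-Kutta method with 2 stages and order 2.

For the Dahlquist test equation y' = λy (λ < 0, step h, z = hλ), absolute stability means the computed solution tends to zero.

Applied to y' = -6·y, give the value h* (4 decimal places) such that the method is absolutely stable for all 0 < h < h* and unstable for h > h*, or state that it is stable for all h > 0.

(-2.0000,0); λ=-6 ⇒ h* = 0.3333.

On y'=λy, z=hλ:
  order 2, 2-stage ⇒ R(z)=1+z+z^2/2
  (e.g. R(-1.1)=0.50500, |R|=0.50500)

Solve |R(x)|<1 on ℝ⁻.
x=-1.1: |R|=0.5050
|R(-1.91)|=0.9140 |R(-1.19)|=0.5181 |R(-0.71)|=0.5421
Bisect:
  x_lo=-2.4858 |R|=1.6038  x_hi=-0.3089 |R|=0.7388
  mid=-1.39736 |R|=0.57895 →hi
  mid=-1.94159 |R|=0.94330 →hi
  mid=-2.21371 |R|=1.23654 →lo
  mid=-2.07765 |R|=1.08066 →lo
  mid=-2.00962 |R|=1.00967 →lo
  mid=-1.97561 |R|=0.97590 →hi
  mid=-1.99261 |R|=0.99264 →hi
  mid=-2.00112 |R|=1.00112 →lo
  ...
  [-2.00005,-1.99992] ⇒ x*=-2.0000
Stable set (-2.0000, 0).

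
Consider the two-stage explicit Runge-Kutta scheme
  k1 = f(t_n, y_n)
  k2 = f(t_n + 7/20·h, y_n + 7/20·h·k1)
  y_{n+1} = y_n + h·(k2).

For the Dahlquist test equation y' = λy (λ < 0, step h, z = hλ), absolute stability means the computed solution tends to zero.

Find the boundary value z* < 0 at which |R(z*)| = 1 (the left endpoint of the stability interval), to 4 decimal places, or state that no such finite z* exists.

left endpoint -2.8571.

On y'=λy, z=hλ:
  k1=λy_n ⇒ h·k1=z·y_n;  k2=λ(1+7/20z)y_n ⇒ h·k2=z(1+7/20z)y_n
  y_{n+1}/y_n = 1 + z(1+7/20z) = 1 + z + 7/20z²
  so R(z) = 1 + z + 7/20z².

Solve |R(x)|<1 on ℝ⁻.
x=-0.86: |R|=0.3989
R=1: x+7/20x²=0 ⇒ x=−20/7=-2.8571; min R=1−1/(4·7/20)=0.2857>−1
Confirm numerically:
  x=-2.733: |R|=0.88125 <1
  x=-2.707: |R|=0.85775 <1
  x=-2.127: |R|=0.45645 <1
  x=-1.677: |R|=0.30732 <1
  x=-3.358: |R|=1.58866 >1
  x=-3.283: |R|=1.48933 >1
  x=-2.923: |R|=1.06738 >1
Stable set (-2.8571, 0).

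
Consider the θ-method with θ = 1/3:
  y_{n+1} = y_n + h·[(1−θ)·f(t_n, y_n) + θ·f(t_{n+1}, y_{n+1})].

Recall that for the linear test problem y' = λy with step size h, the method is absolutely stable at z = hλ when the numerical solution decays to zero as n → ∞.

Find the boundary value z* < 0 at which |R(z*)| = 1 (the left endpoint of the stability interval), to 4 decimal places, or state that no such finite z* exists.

With y'=λy (z=hλ):
  y_{n+1} = y_n + z·[2/3·y_n + 1/3·y_{n+1}] ⇒ (1 − 1/3z)y_{n+1} = (1 + 2/3z)y_n
  Hence R(z) = (1 + 2/3z)/(1 − 1/3z).

Find x<0 with |R(x)|<1.
x=-0.47: |R|=0.5937
R=−1: 1+2/3x = −1+1/3x ⇒ -1/3x=2 ⇒ x=2/(-1/3)=-6.0000
Confirm numerically:
  x=-5.571: |R|=0.94995 <1
  x=-3.701: |R|=0.65692 <1
  x=-2.863: |R|=0.46495 <1
  x=-2.454: |R|=0.34983 <1
  x=-6.496: |R|=1.05223 >1
  x=-6.339: |R|=1.03630 >1
So |R|<1 on (-6.0000, 0).

left endpoint -6.0000.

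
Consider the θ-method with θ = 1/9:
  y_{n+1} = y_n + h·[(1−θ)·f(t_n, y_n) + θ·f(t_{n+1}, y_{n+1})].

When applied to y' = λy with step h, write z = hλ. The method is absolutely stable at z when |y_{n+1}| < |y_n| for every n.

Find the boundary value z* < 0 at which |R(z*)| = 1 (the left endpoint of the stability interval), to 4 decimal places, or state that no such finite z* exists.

With y'=λy (z=hλ):
  y_{n+1} = y_n + z·[8/9·y_n + 1/9·y_{n+1}] ⇒ (1 − 1/9z)y_{n+1} = (1 + 8/9z)y_n
  Hence R(z) = (1 + 8/9z)/(1 − 1/9z).

Solve |R(x)|<1 on ℝ⁻.
x=-1.28: |R|=0.1206
R=−1: 1+8/9x = −1+1/9x ⇒ -7/9x=2 ⇒ x=2/(-7/9)=-2.5714
Confirm numerically:
  x=-2.210: |R|=0.77431 <1
  x=-1.423: |R|=0.22872 <1
  x=-1.096: |R|=0.02298 <1
  x=-3.160: |R|=1.33882 >1
  x=-3.121: |R|=1.31738 >1
  x=-2.711: |R|=1.08343 >1
Interval (-2.5714, 0).

left endpoint -2.5714.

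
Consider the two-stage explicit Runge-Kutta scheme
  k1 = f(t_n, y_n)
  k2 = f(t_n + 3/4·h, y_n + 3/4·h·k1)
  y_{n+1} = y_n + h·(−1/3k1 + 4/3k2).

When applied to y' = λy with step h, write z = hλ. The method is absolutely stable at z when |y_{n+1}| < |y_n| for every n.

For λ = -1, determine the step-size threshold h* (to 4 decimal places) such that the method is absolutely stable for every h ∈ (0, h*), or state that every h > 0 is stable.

(-1.0000,0); λ=-1 ⇒ h* = (1)/1 = 1.0000.

With y'=λy (z=hλ):
  k1=λy_n ⇒ h·k1=z·y_n;  k2=λ(1+3/4z)y_n ⇒ h·k2=z(1+3/4z)y_n
  y_{n+1}/y_n = 1 − 1/3z + 4/3z(1+3/4z) = 1 + z + z²
  Hence R(z) = 1 + z + z².

Solve |R(x)|<1 on ℝ⁻.
x=-1.45: |R|=1.6525
R=1: x+1x²=0 ⇒ x=−1=-1.0000; min R=1−1/(4·1)=0.7500>−1
Confirm numerically:
  x=-0.866: |R|=0.88396 <1
  x=-0.735: |R|=0.80522 <1
  x=-0.584: |R|=0.75706 <1
  x=-1.422: |R|=1.60008 >1
  x=-1.405: |R|=1.56902 >1
  x=-1.379: |R|=1.52264 >1
Stable set (-1.0000, 0).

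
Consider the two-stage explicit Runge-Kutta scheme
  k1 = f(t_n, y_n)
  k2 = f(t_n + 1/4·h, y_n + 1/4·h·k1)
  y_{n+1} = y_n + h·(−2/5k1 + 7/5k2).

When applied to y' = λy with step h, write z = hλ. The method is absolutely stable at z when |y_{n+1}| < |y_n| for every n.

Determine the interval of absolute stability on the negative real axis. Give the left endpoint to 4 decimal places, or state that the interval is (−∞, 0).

(-2.8571, 0).

On y'=λy, z=hλ:
  k1=λy_n ⇒ h·k1=z·y_n;  k2=λ(1+1/4z)y_n ⇒ h·k2=z(1+1/4z)y_n
  y_{n+1}/y_n = 1 − 2/5z + 7/5z(1+1/4z) = 1 + z + 7/20z²
  Hence R(z) = 1 + z + 7/20z².

Boundary: |R(x)|=1, x<0.
x=-1.67: |R|=0.3061
R=1: x+7/20x²=0 ⇒ x=−20/7=-2.8571; min R=1−1/(4·7/20)=0.2857>−1
Confirm numerically:
  x=-2.812: |R|=0.95557 <1
  x=-2.236: |R|=0.51389 <1
  x=-1.983: |R|=0.39330 <1
  x=-1.347: |R|=0.28804 <1
  x=-3.248: |R|=1.44433 >1
  x=-2.930: |R|=1.07472 >1
Stable set (-2.8571, 0).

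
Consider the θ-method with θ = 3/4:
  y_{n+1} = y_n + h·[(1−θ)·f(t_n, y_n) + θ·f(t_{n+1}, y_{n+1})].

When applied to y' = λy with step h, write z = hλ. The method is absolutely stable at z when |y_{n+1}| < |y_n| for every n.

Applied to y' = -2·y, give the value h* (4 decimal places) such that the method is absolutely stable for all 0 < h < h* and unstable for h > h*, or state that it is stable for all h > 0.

interval (−∞, 0). Any h>0 works for λ=-2.

Set f=λy, z=hλ:
  y_{n+1} = y_n + z·[1/4·y_n + 3/4·y_{n+1}] ⇒ (1 − 3/4z)y_{n+1} = (1 + 1/4z)y_n
  ⇒ R(z) = (1 + 1/4z)/(1 − 3/4z).

Need |R(x)|<1, x<0.
x=-0.93: |R|=0.4521
x=-2: |R|=0.2000
x=-10: |R|=0.1765
x=-100: |R|=0.3158
θ=3/4≥1/2 ⇒ |1+1/4x|<|1−3/4x| ∀x<0 ⇒ unbounded interval.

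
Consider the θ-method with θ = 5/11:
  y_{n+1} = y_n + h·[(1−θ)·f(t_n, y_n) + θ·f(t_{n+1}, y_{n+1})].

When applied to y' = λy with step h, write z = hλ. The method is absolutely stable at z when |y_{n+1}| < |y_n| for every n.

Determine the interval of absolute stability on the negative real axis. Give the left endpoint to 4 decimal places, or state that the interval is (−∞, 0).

Set f=λy, z=hλ:
  y_{n+1} = y_n + z·[6/11·y_n + 5/11·y_{n+1}] ⇒ (1 − 5/11z)y_{n+1} = (1 + 6/11z)y_n
  so R(z) = (1 + 6/11z)/(1 − 5/11z).

Find x<0 with |R(x)|<1.
x=-0.82: |R|=0.4026
R=−1: 1+6/11x = −1+5/11x ⇒ -1/11x=2 ⇒ x=2/(-1/11)=-22.0000
Confirm numerically:
  x=-21.598: |R|=0.99662 <1
  x=-19.330: |R|=0.97520 <1
  x=-16.096: |R|=0.93546 <1
  x=-13.792: |R|=0.89735 <1
  x=-22.596: |R|=1.00481 >1
  x=-22.562: |R|=1.00454 >1
  x=-22.282: |R|=1.00230 >1
So |R|<1 on (-22.0000, 0).

z∈(-22.0000,0).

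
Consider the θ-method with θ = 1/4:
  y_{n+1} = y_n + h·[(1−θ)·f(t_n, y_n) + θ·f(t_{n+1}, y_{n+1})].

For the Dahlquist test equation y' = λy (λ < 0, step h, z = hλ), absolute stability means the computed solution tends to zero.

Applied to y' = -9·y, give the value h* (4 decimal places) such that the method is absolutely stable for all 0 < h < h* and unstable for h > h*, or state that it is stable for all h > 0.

(-4.0000,0); λ=-9 ⇒ h* = (4)/9 = 0.4444.

Set f=λy, z=hλ:
  y_{n+1} = y_n + z·[3/4·y_n + 1/4·y_{n+1}] ⇒ (1 − 1/4z)y_{n+1} = (1 + 3/4z)y_n
  Hence R(z) = (1 + 3/4z)/(1 − 1/4z).

Need |R(x)|<1, x<0.
x=-0.92: |R|=0.2520
R=−1: 1+3/4x = −1+1/4x ⇒ -1/2x=2 ⇒ x=2/(-1/2)=-4.0000
Confirm numerically:
  x=-2.956: |R|=0.69983 <1
  x=-2.951: |R|=0.69817 <1
  x=-2.266: |R|=0.44654 <1
  x=-4.275: |R|=1.06647 >1
  x=-4.027: |R|=1.00673 >1
Stable set (-4.0000, 0).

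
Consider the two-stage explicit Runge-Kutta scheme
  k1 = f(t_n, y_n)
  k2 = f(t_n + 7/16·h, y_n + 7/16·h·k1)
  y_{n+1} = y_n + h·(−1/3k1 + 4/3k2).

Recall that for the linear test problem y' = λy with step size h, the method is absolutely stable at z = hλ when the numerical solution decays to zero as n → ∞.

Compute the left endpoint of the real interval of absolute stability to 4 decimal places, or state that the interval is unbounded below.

On y'=λy, z=hλ:
  k1=λy_n ⇒ h·k1=z·y_n;  k2=λ(1+7/16z)y_n ⇒ h·k2=z(1+7/16z)y_n
  y_{n+1}/y_n = 1 − 1/3z + 4/3z(1+7/16z) = 1 + z + 7/12z²
  Hence R(z) = 1 + z + 7/12z².

Need |R(x)|<1, x<0.
x=-0.47: |R|=0.6589
R=1: x+7/12x²=0 ⇒ x=−12/7=-1.7143; min R=1−1/(4·7/12)=0.5714>−1
Confirm numerically:
  x=-1.460: |R|=0.78343 <1
  x=-1.249: |R|=0.66100 <1
  x=-1.247: |R|=0.66009 <1
  x=-1.175: |R|=0.63036 <1
  x=-2.212: |R|=1.64222 >1
  x=-2.164: |R|=1.56769 >1
Interval (-1.7143, 0).

left endpoint -1.7143.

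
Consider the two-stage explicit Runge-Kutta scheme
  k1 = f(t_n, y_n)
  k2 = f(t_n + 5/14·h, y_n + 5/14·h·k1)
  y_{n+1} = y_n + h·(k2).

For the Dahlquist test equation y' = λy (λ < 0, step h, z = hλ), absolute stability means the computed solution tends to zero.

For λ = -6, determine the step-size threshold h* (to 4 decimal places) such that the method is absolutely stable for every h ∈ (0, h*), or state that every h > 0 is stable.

(-2.8000,0); λ=-6 ⇒ h* = (14/5)/6 = 0.4667.

Set f=λy, z=hλ:
  k1=λy_n ⇒ h·k1=z·y_n;  k2=λ(1+5/14z)y_n ⇒ h·k2=z(1+5/14z)y_n
  y_{n+1}/y_n = 1 + z(1+5/14z) = 1 + z + 5/14z²
  ⇒ R(z) = 1 + z + 5/14z².

Boundary: |R(x)|=1, x<0.
x=-0.51: |R|=0.5829
R=1: x+5/14x²=0 ⇒ x=−14/5=-2.8000; min R=1−1/(4·5/14)=0.3000>−1
Confirm numerically:
  x=-2.427: |R|=0.67669 <1
  x=-1.664: |R|=0.32489 <1
  x=-1.605: |R|=0.31501 <1
  x=-3.124: |R|=1.36149 >1
  x=-2.832: |R|=1.03237 >1
So |R|<1 on (-2.8000, 0).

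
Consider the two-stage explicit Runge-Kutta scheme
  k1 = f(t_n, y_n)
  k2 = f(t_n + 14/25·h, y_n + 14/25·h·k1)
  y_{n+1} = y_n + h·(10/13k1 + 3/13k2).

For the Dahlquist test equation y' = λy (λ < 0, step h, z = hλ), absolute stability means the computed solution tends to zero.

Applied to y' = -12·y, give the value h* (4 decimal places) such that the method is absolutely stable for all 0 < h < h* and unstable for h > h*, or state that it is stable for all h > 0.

On y'=λy, z=hλ:
  k1=λy_n ⇒ h·k1=z·y_n;  k2=λ(1+14/25z)y_n ⇒ h·k2=z(1+14/25z)y_n
  y_{n+1}/y_n = 1 + 10/13z + 3/13z(1+14/25z) = 1 + z + 42/325z²
  so R(z) = 1 + z + 42/325z².

Solve |R(x)|<1 on ℝ⁻.
x=-1.7: |R|=0.3265
R=1: x+42/325x²=0 ⇒ x=−325/42=-7.7381; min R=1−1/(4·42/325)=-0.9345>−1
Confirm numerically:
  x=-7.237: |R|=0.53135 <1
  x=-6.384: |R|=0.11714 <1
  x=-4.848: |R|=0.81068 <1
  x=-8.001: |R|=1.27184 >1
  x=-7.887: |R|=1.15177 >1
  x=-7.770: |R|=1.03204 >1
So |R|<1 on (-7.7381, 0).

(-7.7381,0); λ=-12 ⇒ h* = (325/42)/12 = 0.6448.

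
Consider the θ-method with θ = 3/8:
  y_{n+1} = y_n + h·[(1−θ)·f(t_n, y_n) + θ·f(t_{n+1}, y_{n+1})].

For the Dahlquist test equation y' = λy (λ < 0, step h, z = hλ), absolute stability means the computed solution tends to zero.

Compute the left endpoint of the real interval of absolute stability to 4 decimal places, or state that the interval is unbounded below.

left endpoint -8.0000.

On y'=λy, z=hλ:
  y_{n+1} = y_n + z·[5/8·y_n + 3/8·y_{n+1}] ⇒ (1 − 3/8z)y_{n+1} = (1 + 5/8z)y_n
  R(z) = (1 + 5/8z)/(1 − 3/8z).

Solve |R(x)|<1 on ℝ⁻.
x=-0.6: |R|=0.5102
R=−1: 1+5/8x = −1+3/8x ⇒ -1/4x=2 ⇒ x=2/(-1/4)=-8.0000
Confirm numerically:
  x=-7.979: |R|=0.99868 <1
  x=-6.950: |R|=0.92721 <1
  x=-6.473: |R|=0.88862 <1
  x=-3.340: |R|=0.48280 <1
  x=-8.410: |R|=1.02468 >1
  x=-8.040: |R|=1.00249 >1
Stable set (-8.0000, 0).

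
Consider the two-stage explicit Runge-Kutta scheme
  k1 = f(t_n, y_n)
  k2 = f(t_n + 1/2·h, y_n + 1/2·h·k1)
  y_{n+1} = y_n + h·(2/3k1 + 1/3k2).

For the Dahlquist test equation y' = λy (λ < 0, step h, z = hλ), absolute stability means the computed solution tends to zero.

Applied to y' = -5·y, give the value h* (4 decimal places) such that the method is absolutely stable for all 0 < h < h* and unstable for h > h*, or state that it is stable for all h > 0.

Set f=λy, z=hλ:
  k1=λy_n ⇒ h·k1=z·y_n;  k2=λ(1+1/2z)y_n ⇒ h·k2=z(1+1/2z)y_n
  y_{n+1}/y_n = 1 + 2/3z + 1/3z(1+1/2z) = 1 + z + 1/6z²
  so R(z) = 1 + z + 1/6z².

Find x<0 with |R(x)|<1.
x=-1.55: |R|=0.1496
R=1: x+1/6x²=0 ⇒ x=−6=-6.0000; min R=1−1/(4·1/6)=-0.5000>−1
Confirm numerically:
  x=-4.939: |R|=0.12662 <1
  x=-3.812: |R|=0.39011 <1
  x=-3.153: |R|=0.49610 <1
  x=-6.317: |R|=1.33375 >1
  x=-6.183: |R|=1.18858 >1
  x=-6.108: |R|=1.10994 >1
So |R|<1 on (-6.0000, 0).

(-6.0000,0); λ=-5 ⇒ h* = (6)/5 = 1.2000.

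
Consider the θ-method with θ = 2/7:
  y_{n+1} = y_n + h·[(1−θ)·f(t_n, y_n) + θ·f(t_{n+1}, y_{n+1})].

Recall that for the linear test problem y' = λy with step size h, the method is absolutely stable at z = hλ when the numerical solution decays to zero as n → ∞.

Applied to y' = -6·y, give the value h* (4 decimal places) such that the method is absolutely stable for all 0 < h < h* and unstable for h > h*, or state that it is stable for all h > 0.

(-4.6667,0); λ=-6 ⇒ h* = (14/3)/6 = 0.7778.

Set f=λy, z=hλ:
  y_{n+1} = y_n + z·[5/7·y_n + 2/7·y_{n+1}] ⇒ (1 − 2/7z)y_{n+1} = (1 + 5/7z)y_n
  so R(z) = (1 + 5/7z)/(1 − 2/7z).

Need |R(x)|<1, x<0.
x=-1.15: |R|=0.1344
R=−1: 1+5/7x = −1+2/7x ⇒ -3/7x=2 ⇒ x=2/(-3/7)=-4.6667
Confirm numerically:
  x=-2.898: |R|=0.58534 <1
  x=-2.496: |R|=0.45697 <1
  x=-2.286: |R|=0.38282 <1
  x=-5.195: |R|=1.09114 >1
  x=-5.046: |R|=1.06658 >1
  x=-4.951: |R|=1.05047 >1
So |R|<1 on (-4.6667, 0).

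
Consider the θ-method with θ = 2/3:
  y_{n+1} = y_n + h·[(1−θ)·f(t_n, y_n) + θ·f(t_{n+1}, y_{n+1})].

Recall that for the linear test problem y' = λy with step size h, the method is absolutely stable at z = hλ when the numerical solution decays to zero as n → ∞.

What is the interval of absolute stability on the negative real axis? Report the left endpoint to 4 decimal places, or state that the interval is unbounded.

With y'=λy (z=hλ):
  y_{n+1} = y_n + z·[1/3·y_n + 2/3·y_{n+1}] ⇒ (1 − 2/3z)y_{n+1} = (1 + 1/3z)y_n
  Hence R(z) = (1 + 1/3z)/(1 − 2/3z).

Solve |R(x)|<1 on ℝ⁻.
x=-0.87: |R|=0.4494
x=-2: |R|=0.1429
x=-10: |R|=0.3043
x=-100: |R|=0.4778
θ=2/3≥1/2 ⇒ |1+1/3x|<|1−2/3x| ∀x<0 ⇒ stable on all of ℝ⁻.

unbounded; (−∞, 0).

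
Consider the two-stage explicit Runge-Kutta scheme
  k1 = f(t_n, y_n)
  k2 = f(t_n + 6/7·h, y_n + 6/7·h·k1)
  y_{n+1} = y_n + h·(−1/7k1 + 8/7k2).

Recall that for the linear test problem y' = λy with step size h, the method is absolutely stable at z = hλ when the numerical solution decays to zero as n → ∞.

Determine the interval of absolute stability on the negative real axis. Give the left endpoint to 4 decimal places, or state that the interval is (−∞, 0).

On y'=λy, z=hλ:
  k1=λy_n ⇒ h·k1=z·y_n;  k2=λ(1+6/7z)y_n ⇒ h·k2=z(1+6/7z)y_n
  y_{n+1}/y_n = 1 − 1/7z + 8/7z(1+6/7z) = 1 + z + 48/49z²
  so R(z) = 1 + z + 48/49z².

Need |R(x)|<1, x<0.
x=-0.39: |R|=0.7590
R=1: x+48/49x²=0 ⇒ x=−49/48=-1.0208; min R=1−1/(4·48/49)=0.7448>−1
Confirm numerically:
  x=-0.917: |R|=0.90673 <1
  x=-0.681: |R|=0.77330 <1
  x=-0.617: |R|=0.75592 <1
  x=-1.584: |R|=1.87385 >1
  x=-1.260: |R|=1.29520 >1
So |R|<1 on (-1.0208, 0).

z∈(-1.0208,0).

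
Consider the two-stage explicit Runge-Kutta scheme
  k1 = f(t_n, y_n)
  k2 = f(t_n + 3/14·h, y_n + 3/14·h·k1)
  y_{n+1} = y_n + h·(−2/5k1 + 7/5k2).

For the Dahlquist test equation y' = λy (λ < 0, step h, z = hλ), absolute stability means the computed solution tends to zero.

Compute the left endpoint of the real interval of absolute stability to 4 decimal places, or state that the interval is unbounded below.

With y'=λy (z=hλ):
  k1=λy_n ⇒ h·k1=z·y_n;  k2=λ(1+3/14z)y_n ⇒ h·k2=z(1+3/14z)y_n
  y_{n+1}/y_n = 1 − 2/5z + 7/5z(1+3/14z) = 1 + z + 3/10z²
  Hence R(z) = 1 + z + 3/10z².

Find x<0 with |R(x)|<1.
x=-1.69: |R|=0.1668
R=1: x+3/10x²=0 ⇒ x=−10/3=-3.3333; min R=1−1/(4·3/10)=0.1667>−1
Confirm numerically:
  x=-3.257: |R|=0.92541 <1
  x=-2.311: |R|=0.29122 <1
  x=-1.698: |R|=0.16696 <1
  x=-1.445: |R|=0.18141 <1
  x=-3.812: |R|=1.54740 >1
  x=-3.706: |R|=1.41433 >1
  x=-3.435: |R|=1.10477 >1
Interval (-3.3333, 0).

z* = -3.3333.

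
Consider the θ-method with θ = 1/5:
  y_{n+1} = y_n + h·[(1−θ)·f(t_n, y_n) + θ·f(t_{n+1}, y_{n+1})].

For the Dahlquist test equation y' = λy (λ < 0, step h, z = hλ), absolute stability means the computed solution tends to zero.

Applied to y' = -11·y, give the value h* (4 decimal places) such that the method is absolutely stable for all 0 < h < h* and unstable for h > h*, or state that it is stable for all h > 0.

Test eqn y'=λy, z=hλ:
  y_{n+1} = y_n + z·[4/5·y_n + 1/5·y_{n+1}] ⇒ (1 − 1/5z)y_{n+1} = (1 + 4/5z)y_n
  ⇒ R(z) = (1 + 4/5z)/(1 − 1/5z).

Find x<0 with |R(x)|<1.
x=-1.61: |R|=0.2179
R=−1: 1+4/5x = −1+1/5x ⇒ -3/5x=2 ⇒ x=2/(-3/5)=-3.3333
Confirm numerically:
  x=-2.813: |R|=0.80020 <1
  x=-2.541: |R|=0.68479 <1
  x=-2.343: |R|=0.59540 <1
  x=-1.455: |R|=0.12703 <1
  x=-3.702: |R|=1.12710 >1
  x=-3.693: |R|=1.12412 >1
  x=-3.354: |R|=1.00742 >1
Stable set (-3.3333, 0).

(-3.3333,0); λ=-11 ⇒ h* = (10/3)/11 = 0.3030.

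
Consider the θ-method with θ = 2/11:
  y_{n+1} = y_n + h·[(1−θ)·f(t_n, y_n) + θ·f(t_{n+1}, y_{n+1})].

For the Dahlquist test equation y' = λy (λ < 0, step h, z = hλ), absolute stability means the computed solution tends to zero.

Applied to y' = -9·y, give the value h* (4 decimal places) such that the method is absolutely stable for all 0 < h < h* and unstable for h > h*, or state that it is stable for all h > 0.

(-3.1429,0); λ=-9 ⇒ h* = (22/7)/9 = 0.3492.

On y'=λy, z=hλ:
  y_{n+1} = y_n + z·[9/11·y_n + 2/11·y_{n+1}] ⇒ (1 − 2/11z)y_{n+1} = (1 + 9/11z)y_n
  ⇒ R(z) = (1 + 9/11z)/(1 − 2/11z).

Find x<0 with |R(x)|<1.
x=-0.95: |R|=0.1899
R=−1: 1+9/11x = −1+2/11x ⇒ -7/11x=2 ⇒ x=2/(-7/11)=-3.1429
Confirm numerically:
  x=-3.004: |R|=0.94285 <1
  x=-2.160: |R|=0.55091 <1
  x=-1.277: |R|=0.03637 <1
  x=-3.616: |R|=1.18166 >1
  x=-3.323: |R|=1.07146 >1
  x=-3.278: |R|=1.05388 >1
So |R|<1 on (-3.1429, 0).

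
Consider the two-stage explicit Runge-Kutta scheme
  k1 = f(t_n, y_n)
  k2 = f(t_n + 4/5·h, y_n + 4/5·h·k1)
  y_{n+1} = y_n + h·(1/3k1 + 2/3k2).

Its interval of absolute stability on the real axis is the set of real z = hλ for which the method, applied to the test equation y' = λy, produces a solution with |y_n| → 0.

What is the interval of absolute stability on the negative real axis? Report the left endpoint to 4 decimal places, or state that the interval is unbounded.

(-1.8750, 0).

With y'=λy (z=hλ):
  k1=λy_n ⇒ h·k1=z·y_n;  k2=λ(1+4/5z)y_n ⇒ h·k2=z(1+4/5z)y_n
  y_{n+1}/y_n = 1 + 1/3z + 2/3z(1+4/5z) = 1 + z + 8/15z²
  Hence R(z) = 1 + z + 8/15z².

Need |R(x)|<1, x<0.
x=-1.18: |R|=0.5626
R=1: x+8/15x²=0 ⇒ x=−15/8=-1.8750; min R=1−1/(4·8/15)=0.5312>−1
Confirm numerically:
  x=-1.773: |R|=0.90355 <1
  x=-1.605: |R|=0.76888 <1
  x=-1.130: |R|=0.55101 <1
  x=-0.999: |R|=0.53327 <1
  x=-2.473: |R|=1.78872 >1
  x=-2.280: |R|=1.49248 >1
  x=-1.922: |R|=1.04818 >1
Stable set (-1.8750, 0).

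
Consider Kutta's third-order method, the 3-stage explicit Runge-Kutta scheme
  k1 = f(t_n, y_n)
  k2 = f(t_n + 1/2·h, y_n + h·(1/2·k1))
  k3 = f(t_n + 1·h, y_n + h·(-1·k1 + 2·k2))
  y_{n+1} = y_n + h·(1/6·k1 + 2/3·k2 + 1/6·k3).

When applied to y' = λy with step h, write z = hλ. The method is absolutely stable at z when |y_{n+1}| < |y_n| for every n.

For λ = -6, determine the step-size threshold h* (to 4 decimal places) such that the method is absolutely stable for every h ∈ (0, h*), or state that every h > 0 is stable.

(-2.5127,0); λ=-6 ⇒ h* = 0.4188.

Set f=λy, z=hλ:
  order 3, 3-stage ⇒ R(z)=1+z+z^2/2+z^3/6
  (e.g. R(-0.48)=0.61677, |R|=0.61677)

Find x<0 with |R(x)|<1.
x=-0.48: |R|=0.6168
|R(-2.62)|=1.1853 |R(-1.27)|=0.1951 |R(-0.96)|=0.3533
Bisect:
  x_lo=-3.2620 |R|=2.7266  x_hi=-0.2945 |R|=0.7446
  mid=-1.77823 |R|=0.13434 →hi
  mid=-2.52011 |R|=1.01215 →lo
  mid=-2.14917 |R|=0.49418 →hi
  mid=-2.33464 |R|=0.73021 →hi
  mid=-2.42738 |R|=0.86504 →hi
  mid=-2.47374 |R|=0.93701 →hi
  mid=-2.49693 |R|=0.97418 →hi
  mid=-2.50852 |R|=0.99306 →hi
  mid=-2.51431 |R|=1.00258 →lo
  ...
  [-2.51287,-2.51268] ⇒ x*=-2.5127
Stable set (-2.5127, 0).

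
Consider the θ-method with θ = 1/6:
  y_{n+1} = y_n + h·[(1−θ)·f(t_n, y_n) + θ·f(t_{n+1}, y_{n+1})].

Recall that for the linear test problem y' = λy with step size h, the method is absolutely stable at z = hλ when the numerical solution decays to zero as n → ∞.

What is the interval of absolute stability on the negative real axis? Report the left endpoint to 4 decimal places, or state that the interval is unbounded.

Set f=λy, z=hλ:
  y_{n+1} = y_n + z·[5/6·y_n + 1/6·y_{n+1}] ⇒ (1 − 1/6z)y_{n+1} = (1 + 5/6z)y_n
  ⇒ R(z) = (1 + 5/6z)/(1 − 1/6z).

Boundary: |R(x)|=1, x<0.
x=-1.24: |R|=0.0276
R=−1: 1+5/6x = −1+1/6x ⇒ -2/3x=2 ⇒ x=2/(-2/3)=-3.0000
Confirm numerically:
  x=-1.813: |R|=0.39229 <1
  x=-1.662: |R|=0.30149 <1
  x=-1.636: |R|=0.28549 <1
  x=-1.405: |R|=0.13842 <1
  x=-3.552: |R|=1.23116 >1
  x=-3.501: |R|=1.21093 >1
  x=-3.191: |R|=1.08312 >1
So |R|<1 on (-3.0000, 0).

(-3.0000, 0).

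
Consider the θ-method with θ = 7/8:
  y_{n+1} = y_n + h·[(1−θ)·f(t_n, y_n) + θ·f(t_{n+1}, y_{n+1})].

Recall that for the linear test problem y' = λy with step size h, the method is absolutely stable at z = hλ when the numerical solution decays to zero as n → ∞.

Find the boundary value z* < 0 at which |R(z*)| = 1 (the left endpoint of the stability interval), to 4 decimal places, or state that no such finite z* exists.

With y'=λy (z=hλ):
  y_{n+1} = y_n + z·[1/8·y_n + 7/8·y_{n+1}] ⇒ (1 − 7/8z)y_{n+1} = (1 + 1/8z)y_n
  Hence R(z) = (1 + 1/8z)/(1 − 7/8z).

Solve |R(x)|<1 on ℝ⁻.
x=-1.07: |R|=0.4474
x=-2: |R|=0.2727
x=-10: |R|=0.0256
x=-100: |R|=0.1299
θ=7/8≥1/2 ⇒ |1+1/8x|<|1−7/8x| ∀x<0 ⇒ unbounded interval.

(−∞, 0) — no finite endpoint.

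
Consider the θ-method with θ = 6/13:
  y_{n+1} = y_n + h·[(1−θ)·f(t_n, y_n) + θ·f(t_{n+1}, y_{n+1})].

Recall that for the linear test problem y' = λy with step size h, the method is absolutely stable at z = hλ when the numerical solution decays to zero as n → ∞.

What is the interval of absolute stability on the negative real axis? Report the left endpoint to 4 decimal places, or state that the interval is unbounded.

With y'=λy (z=hλ):
  y_{n+1} = y_n + z·[7/13·y_n + 6/13·y_{n+1}] ⇒ (1 − 6/13z)y_{n+1} = (1 + 7/13z)y_n
  ⇒ R(z) = (1 + 7/13z)/(1 − 6/13z).

Need |R(x)|<1, x<0.
x=-1.29: |R|=0.1914
R=−1: 1+7/13x = −1+6/13x ⇒ -1/13x=2 ⇒ x=2/(-1/13)=-26.0000
Confirm numerically:
  x=-25.755: |R|=0.99854 <1
  x=-24.214: |R|=0.98872 <1
  x=-21.311: |R|=0.96671 <1
  x=-18.558: |R|=0.94015 <1
  x=-26.158: |R|=1.00093 >1
  x=-26.072: |R|=1.00042 >1
  x=-26.041: |R|=1.00024 >1
Stable set (-26.0000, 0).

(-26.0000, 0).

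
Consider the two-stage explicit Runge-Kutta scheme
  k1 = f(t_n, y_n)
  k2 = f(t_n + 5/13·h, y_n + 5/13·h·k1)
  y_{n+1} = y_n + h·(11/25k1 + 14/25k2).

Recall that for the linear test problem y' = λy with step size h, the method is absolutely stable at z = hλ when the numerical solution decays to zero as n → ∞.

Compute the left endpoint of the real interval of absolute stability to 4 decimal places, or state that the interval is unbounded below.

Test eqn y'=λy, z=hλ:
  k1=λy_n ⇒ h·k1=z·y_n;  k2=λ(1+5/13z)y_n ⇒ h·k2=z(1+5/13z)y_n
  y_{n+1}/y_n = 1 + 11/25z + 14/25z(1+5/13z) = 1 + z + 14/65z²
  R(z) = 1 + z + 14/65z².

Need |R(x)|<1, x<0.
x=-0.67: |R|=0.4267
R=1: x+14/65x²=0 ⇒ x=−65/14=-4.6429; min R=1−1/(4·14/65)=-0.1607>−1
Confirm numerically:
  x=-3.229: |R|=0.01669 <1
  x=-2.042: |R|=0.14390 <1
  x=-2.020: |R|=0.14114 <1
  x=-1.999: |R|=0.13832 <1
  x=-5.117: |R|=1.52256 >1
  x=-5.077: |R|=1.47474 >1
  x=-5.064: |R|=1.45934 >1
Interval (-4.6429, 0).

z* = -4.6429.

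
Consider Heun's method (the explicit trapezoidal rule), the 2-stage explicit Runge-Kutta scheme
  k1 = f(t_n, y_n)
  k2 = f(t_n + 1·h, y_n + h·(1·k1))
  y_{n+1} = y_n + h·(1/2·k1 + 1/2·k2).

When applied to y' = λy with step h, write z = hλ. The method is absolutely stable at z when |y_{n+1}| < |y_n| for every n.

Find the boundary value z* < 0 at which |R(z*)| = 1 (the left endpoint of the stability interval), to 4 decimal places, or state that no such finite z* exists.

z* = -2.0000.

Set f=λy, z=hλ:
  order 2, 2-stage ⇒ R(z)=1+z+z^2/2
  (e.g. R(-1.76)=0.78880, |R|=0.78880)

Find x<0 with |R(x)|<1.
x=-1.76: |R|=0.7888
|R(-1.52)|=0.6352 |R(-1.27)|=0.5364 |R(-1.21)|=0.5221
Bisect:
  x_lo=-2.4310 |R|=1.5239  x_hi=-0.1567 |R|=0.8556
  mid=-1.29384 |R|=0.54317 →hi
  mid=-1.86242 |R|=0.87189 →hi
  mid=-2.14672 |R|=1.15748 →lo
  mid=-2.00457 |R|=1.00458 →lo
  mid=-1.93350 |R|=0.93571 →hi
  mid=-1.96903 |R|=0.96951 →hi
  mid=-1.98680 |R|=0.98689 →hi
  ...
  [-2.00013,-1.99999] ⇒ x*=-2.0000
So |R|<1 on (-2.0000, 0).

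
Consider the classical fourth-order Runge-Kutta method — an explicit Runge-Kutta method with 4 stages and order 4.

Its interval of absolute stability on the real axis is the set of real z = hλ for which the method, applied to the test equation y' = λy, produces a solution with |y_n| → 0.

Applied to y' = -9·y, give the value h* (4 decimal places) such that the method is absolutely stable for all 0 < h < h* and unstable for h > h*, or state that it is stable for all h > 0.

With y'=λy (z=hλ):
  order 4, 4-stage ⇒ R(z)=1+z+z^2/2+z^3/6+z^4/24
  (e.g. R(-0.84)=0.43476, |R|=0.43476)

Need |R(x)|<1, x<0.
x=-0.84: |R|=0.4348
|R(-2.48)|=0.6292 |R(-2.09)|=0.3675 |R(-2.02)|=0.3402
Bisect:
  x_lo=-3.0996 |R|=1.5869  x_hi=-0.2390 |R|=0.7874
  mid=-1.66928 |R|=0.27225 →hi
  mid=-2.38443 |R|=0.54575 →hi
  mid=-2.74200 |R|=0.93667 →hi
  mid=-2.92079 |R|=1.22426 →lo
  mid=-2.83139 |R|=1.07176 →lo
  mid=-2.78670 |R|=1.00212 →lo
  mid=-2.76435 |R|=0.96888 →hi
  ...
  [-2.78530,-2.78513] ⇒ x*=-2.7853
Interval (-2.7853, 0).

(-2.7853,0); λ=-9 ⇒ h* = 0.3095.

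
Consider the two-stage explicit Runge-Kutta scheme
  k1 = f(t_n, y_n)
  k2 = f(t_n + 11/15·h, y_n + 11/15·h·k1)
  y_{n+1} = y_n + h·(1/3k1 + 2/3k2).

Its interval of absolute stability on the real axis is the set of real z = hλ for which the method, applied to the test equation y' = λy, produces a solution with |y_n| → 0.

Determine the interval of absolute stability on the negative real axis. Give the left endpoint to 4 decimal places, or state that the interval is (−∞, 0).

Set f=λy, z=hλ:
  k1=λy_n ⇒ h·k1=z·y_n;  k2=λ(1+11/15z)y_n ⇒ h·k2=z(1+11/15z)y_n
  y_{n+1}/y_n = 1 + 1/3z + 2/3z(1+11/15z) = 1 + z + 22/45z²
  R(z) = 1 + z + 22/45z².

Find x<0 with |R(x)|<1.
x=-1.48: |R|=0.5909
R=1: x+22/45x²=0 ⇒ x=−45/22=-2.0455; min R=1−1/(4·22/45)=0.4886>−1
Confirm numerically:
  x=-1.398: |R|=0.55749 <1
  x=-0.944: |R|=0.49167 <1
  x=-0.926: |R|=0.49321 <1
  x=-2.580: |R|=1.67424 >1
  x=-2.473: |R|=1.51691 >1
  x=-2.424: |R|=1.44860 >1
Stable set (-2.0455, 0).

(-2.0455, 0).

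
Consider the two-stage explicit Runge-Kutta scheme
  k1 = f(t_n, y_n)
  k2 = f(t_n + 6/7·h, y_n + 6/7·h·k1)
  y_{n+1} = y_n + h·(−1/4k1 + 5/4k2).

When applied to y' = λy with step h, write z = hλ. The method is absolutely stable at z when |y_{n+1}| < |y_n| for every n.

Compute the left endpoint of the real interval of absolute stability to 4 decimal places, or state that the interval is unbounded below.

z* = -0.9333.

Test eqn y'=λy, z=hλ:
  k1=λy_n ⇒ h·k1=z·y_n;  k2=λ(1+6/7z)y_n ⇒ h·k2=z(1+6/7z)y_n
  y_{n+1}/y_n = 1 − 1/4z + 5/4z(1+6/7z) = 1 + z + 15/14z²
  R(z) = 1 + z + 15/14z².

Need |R(x)|<1, x<0.
x=-0.9: |R|=0.9679
R=1: x+15/14x²=0 ⇒ x=−14/15=-0.9333; min R=1−1/(4·15/14)=0.7667>−1
Confirm numerically:
  x=-0.900: |R|=0.96786 <1
  x=-0.858: |R|=0.93075 <1
  x=-0.436: |R|=0.76767 <1
  x=-1.325: |R|=1.55603 >1
  x=-1.311: |R|=1.53049 >1
  x=-1.176: |R|=1.30576 >1
Stable set (-0.9333, 0).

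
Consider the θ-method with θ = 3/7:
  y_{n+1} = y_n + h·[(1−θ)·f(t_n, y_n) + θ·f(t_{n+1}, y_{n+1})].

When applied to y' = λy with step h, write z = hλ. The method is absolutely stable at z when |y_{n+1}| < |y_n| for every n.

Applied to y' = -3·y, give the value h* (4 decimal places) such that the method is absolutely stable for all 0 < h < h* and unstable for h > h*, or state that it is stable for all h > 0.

Test eqn y'=λy, z=hλ:
  y_{n+1} = y_n + z·[4/7·y_n + 3/7·y_{n+1}] ⇒ (1 − 3/7z)y_{n+1} = (1 + 4/7z)y_n
  Hence R(z) = (1 + 4/7z)/(1 − 3/7z).

Boundary: |R(x)|=1, x<0.
x=-0.57: |R|=0.5419
R=−1: 1+4/7x = −1+3/7x ⇒ -1/7x=2 ⇒ x=2/(-1/7)=-14.0000
Confirm numerically:
  x=-13.756: |R|=0.99494 <1
  x=-13.037: |R|=0.97912 <1
  x=-11.426: |R|=0.93764 <1
  x=-14.183: |R|=1.00369 >1
  x=-14.113: |R|=1.00229 >1
Interval (-14.0000, 0).

(-14.0000,0); λ=-3 ⇒ h* = (14)/3 = 4.6667.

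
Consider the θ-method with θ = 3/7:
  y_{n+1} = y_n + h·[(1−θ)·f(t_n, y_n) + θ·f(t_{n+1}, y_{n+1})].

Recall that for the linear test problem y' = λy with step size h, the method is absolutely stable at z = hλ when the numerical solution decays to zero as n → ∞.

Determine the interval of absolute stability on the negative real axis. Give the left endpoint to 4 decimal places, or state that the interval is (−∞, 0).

Test eqn y'=λy, z=hλ:
  y_{n+1} = y_n + z·[4/7·y_n + 3/7·y_{n+1}] ⇒ (1 − 3/7z)y_{n+1} = (1 + 4/7z)y_n
  ⇒ R(z) = (1 + 4/7z)/(1 − 3/7z).

Solve |R(x)|<1 on ℝ⁻.
x=-1.53: |R|=0.0759
R=−1: 1+4/7x = −1+3/7x ⇒ -1/7x=2 ⇒ x=2/(-1/7)=-14.0000
Confirm numerically:
  x=-12.713: |R|=0.97149 <1
  x=-11.675: |R|=0.94468 <1
  x=-11.200: |R|=0.93103 <1
  x=-6.290: |R|=0.70197 <1
  x=-14.192: |R|=1.00387 >1
  x=-14.036: |R|=1.00073 >1
Stable set (-14.0000, 0).

z∈(-14.0000,0).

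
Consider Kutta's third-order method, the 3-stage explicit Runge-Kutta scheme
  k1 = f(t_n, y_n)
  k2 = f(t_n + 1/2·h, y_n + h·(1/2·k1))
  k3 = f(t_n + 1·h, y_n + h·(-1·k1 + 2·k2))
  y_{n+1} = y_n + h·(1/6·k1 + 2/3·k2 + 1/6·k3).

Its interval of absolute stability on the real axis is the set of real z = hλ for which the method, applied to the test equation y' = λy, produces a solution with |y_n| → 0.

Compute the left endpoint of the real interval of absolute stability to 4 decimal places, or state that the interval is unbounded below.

z* = -2.5127.

With y'=λy (z=hλ):
  order 3, 3-stage ⇒ R(z)=1+z+z^2/2+z^3/6
  (e.g. R(-1.54)=0.03709, |R|=0.03709)

Solve |R(x)|<1 on ℝ⁻.
x=-1.54: |R|=0.0371
|R(-1.23)|=0.2163 |R(-1.06)|=0.3033 |R(-0.89)|=0.3886
Bisect:
  x_lo=-3.0126 |R|=2.0317  x_hi=-0.3552 |R|=0.7004
  mid=-1.68392 |R|=0.06194 →hi
  mid=-2.34827 |R|=0.74929 →hi
  mid=-2.68045 |R|=1.29780 →lo
  mid=-2.51436 |R|=1.00266 →lo
  mid=-2.43132 |R|=0.87104 →hi
  mid=-2.47284 |R|=0.93558 →hi
  mid=-2.49360 |R|=0.96880 →hi
  mid=-2.50398 |R|=0.98565 →hi
  ...
  [-2.51290,-2.51274] ⇒ x*=-2.5127
Stable set (-2.5127, 0).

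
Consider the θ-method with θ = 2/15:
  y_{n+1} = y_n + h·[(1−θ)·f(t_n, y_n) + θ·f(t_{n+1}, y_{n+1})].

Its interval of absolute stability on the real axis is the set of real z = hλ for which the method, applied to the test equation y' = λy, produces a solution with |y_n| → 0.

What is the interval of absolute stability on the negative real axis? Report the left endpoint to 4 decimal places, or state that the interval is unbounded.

z∈(-2.7273,0).

With y'=λy (z=hλ):
  y_{n+1} = y_n + z·[13/15·y_n + 2/15·y_{n+1}] ⇒ (1 − 2/15z)y_{n+1} = (1 + 13/15z)y_n
  ⇒ R(z) = (1 + 13/15z)/(1 − 2/15z).

Find x<0 with |R(x)|<1.
x=-0.48: |R|=0.5489
R=−1: 1+13/15x = −1+2/15x ⇒ -11/15x=2 ⇒ x=2/(-11/15)=-2.7273
Confirm numerically:
  x=-2.354: |R|=0.79166 <1
  x=-1.394: |R|=0.17551 <1
  x=-1.114: |R|=0.03007 <1
  x=-3.116: |R|=1.20139 >1
  x=-2.899: |R|=1.09083 >1
So |R|<1 on (-2.7273, 0).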